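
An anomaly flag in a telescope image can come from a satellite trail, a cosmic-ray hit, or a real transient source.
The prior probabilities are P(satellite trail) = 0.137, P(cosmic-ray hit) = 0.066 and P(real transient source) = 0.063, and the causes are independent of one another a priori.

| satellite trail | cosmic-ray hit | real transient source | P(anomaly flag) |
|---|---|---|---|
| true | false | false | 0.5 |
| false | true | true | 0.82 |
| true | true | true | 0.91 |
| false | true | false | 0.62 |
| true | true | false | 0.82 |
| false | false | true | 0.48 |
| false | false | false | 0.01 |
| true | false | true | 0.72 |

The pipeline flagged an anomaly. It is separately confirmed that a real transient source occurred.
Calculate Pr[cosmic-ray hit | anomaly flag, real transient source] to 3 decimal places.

For the numerator, keep only cosmic-ray hit=true terms: 0.046706 + 0.008228 = 0.054934
Denominator P(anomaly flag | real transient source): 0.48·0.863·0.934 + 0.82·0.863·0.066 + 0.72·0.137·0.934 + 0.91·0.137·0.066 = 0.533964
P(cosmic-ray hit | anomaly flag, real transient source) = 0.054934/0.533964 ≈ 0.103

Pr[cosmic-ray hit | anomaly flag, real transient source] ≈ 0.103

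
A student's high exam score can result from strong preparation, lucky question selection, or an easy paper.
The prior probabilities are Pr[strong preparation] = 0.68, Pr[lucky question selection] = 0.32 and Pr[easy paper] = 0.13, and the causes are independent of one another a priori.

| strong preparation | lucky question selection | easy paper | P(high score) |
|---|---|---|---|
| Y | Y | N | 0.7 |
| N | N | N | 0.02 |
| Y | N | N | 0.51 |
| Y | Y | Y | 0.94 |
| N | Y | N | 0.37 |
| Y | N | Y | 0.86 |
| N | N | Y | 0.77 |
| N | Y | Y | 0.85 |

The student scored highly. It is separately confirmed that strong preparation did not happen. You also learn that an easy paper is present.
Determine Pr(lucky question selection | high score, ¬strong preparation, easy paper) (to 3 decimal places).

For the numerator, keep only lucky question selection=true terms: 0.85·0.32 = 0.272000
The normalizing constant is 0.77·0.68 + 0.85·0.32 = 0.795600
P(lucky question selection | high score, ¬strong preparation, easy paper) = 0.272000/0.795600 ≈ 0.342

Pr(lucky question selection | high score, ¬strong preparation, easy paper) ≈ 0.342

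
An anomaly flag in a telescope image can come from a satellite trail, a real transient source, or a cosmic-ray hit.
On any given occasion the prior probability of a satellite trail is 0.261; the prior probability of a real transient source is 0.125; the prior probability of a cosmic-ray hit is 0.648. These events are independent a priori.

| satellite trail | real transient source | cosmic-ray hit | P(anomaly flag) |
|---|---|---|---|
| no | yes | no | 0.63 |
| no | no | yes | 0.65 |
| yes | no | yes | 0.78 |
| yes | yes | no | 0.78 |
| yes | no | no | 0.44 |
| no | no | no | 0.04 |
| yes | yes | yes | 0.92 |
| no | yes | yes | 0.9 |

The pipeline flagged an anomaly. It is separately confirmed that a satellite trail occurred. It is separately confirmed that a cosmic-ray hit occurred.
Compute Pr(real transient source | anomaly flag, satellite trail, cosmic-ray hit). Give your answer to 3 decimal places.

For the numerator, keep only real transient source=true terms: 0.92×0.125 = 0.115000
Normalizer over all consistent configurations: 0.78×0.875 + 0.92×0.125 = 0.797500
P(real transient source | anomaly flag, satellite trail, cosmic-ray hit) = 0.115000/0.797500 ≈ 0.144

Pr(real transient source | anomaly flag, satellite trail, cosmic-ray hit) ≈ 0.144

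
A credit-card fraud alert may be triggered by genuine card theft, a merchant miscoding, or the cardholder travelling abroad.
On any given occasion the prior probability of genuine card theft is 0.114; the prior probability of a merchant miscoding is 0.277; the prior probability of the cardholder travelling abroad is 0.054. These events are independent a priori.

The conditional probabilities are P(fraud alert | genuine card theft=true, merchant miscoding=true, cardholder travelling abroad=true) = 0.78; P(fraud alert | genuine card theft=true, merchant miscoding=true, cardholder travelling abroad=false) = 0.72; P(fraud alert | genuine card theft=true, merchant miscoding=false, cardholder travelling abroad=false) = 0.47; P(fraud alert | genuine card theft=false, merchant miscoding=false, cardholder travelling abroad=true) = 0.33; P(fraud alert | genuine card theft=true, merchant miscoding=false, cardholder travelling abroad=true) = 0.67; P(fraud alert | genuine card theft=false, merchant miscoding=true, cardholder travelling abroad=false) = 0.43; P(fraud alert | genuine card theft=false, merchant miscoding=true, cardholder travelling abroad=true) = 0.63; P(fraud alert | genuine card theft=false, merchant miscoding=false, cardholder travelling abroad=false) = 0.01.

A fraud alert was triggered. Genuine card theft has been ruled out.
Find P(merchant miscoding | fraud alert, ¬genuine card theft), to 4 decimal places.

By total probability over the 4 (merchant miscoding, cardholder travelling abroad) configurations:
  P(fraud alert | ¬genuine card theft) = 0.01*0.723*0.946 + 0.33*0.723*0.054 + 0.43*0.277*0.946 + 0.63*0.277*0.054
        = 0.006840 + 0.012884 + 0.112678 + 0.009424 = 0.141826
Keeping only the merchant miscoding-present terms gives 0.122102, so
  P(merchant miscoding | fraud alert, ¬genuine card theft) = 0.122102 / 0.141826 ≈ 0.8609

P(merchant miscoding | fraud alert, ¬genuine card theft) ≈ 0.8609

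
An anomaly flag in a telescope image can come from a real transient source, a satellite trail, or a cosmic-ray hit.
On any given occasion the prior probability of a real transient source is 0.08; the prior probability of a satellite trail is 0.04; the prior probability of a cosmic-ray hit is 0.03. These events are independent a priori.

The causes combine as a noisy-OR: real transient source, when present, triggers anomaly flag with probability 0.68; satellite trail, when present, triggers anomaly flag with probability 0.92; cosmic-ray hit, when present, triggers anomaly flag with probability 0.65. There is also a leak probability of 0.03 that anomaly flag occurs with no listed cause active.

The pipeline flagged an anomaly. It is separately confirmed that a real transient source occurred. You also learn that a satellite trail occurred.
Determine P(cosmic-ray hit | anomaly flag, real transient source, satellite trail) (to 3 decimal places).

P(cosmic-ray hit | anomaly flag, real transient source, satellite trail) ≈ 0.030

Under noisy-OR, P(anomaly flag | causes) = 1 − (1−0.03)·∏(1−qᵢ) over the active causes.
Numerator (weight on configurations with cosmic-ray hit): 0.991309×0.03 = 0.029739
Normalizer over all consistent configurations: 0.975168×0.97 + 0.991309×0.03 = 0.975652
P(cosmic-ray hit | anomaly flag, real transient source, satellite trail) = 0.029739/0.975652 ≈ 0.030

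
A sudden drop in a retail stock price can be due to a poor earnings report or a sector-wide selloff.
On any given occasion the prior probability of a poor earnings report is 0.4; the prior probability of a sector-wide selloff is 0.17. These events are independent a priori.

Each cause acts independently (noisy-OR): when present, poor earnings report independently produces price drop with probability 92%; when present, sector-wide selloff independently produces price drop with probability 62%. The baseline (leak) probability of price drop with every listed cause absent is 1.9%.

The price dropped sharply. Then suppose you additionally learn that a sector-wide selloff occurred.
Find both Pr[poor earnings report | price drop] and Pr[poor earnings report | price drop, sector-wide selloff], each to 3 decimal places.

Under noisy-OR, P(price drop | causes) = 1 − (1−0.019)·∏(1−qᵢ) over the active causes.
Weight on poor earnings report=true, given the evidence: 0.305945 + 0.065972 = 0.371917
Normalizer over all consistent configurations: 0.019×0.6×0.83 + 0.62722×0.6×0.17 + 0.92152×0.4×0.83 + 0.970178×0.4×0.17 = 0.445355
P(poor earnings report | price drop) = 0.371917/0.445355 ≈ 0.835

Now also conditioning on sector-wide selloff=true:
Sum P(price drop|·) weighted by the priors over both values of poor earnings report:
  P(price drop | sector-wide selloff) = 0.62722·0.6 + 0.970178·0.4
        = 0.376332 + 0.388071 = 0.764403
Keeping only the poor earnings report-present terms gives 0.388071, so
  P(poor earnings report | price drop, sector-wide selloff) = 0.388071 / 0.764403 ≈ 0.508
This is intercausal reasoning (explaining away): once sector-wide selloff accounts for the price drop, poor earnings report becomes less likely.

Pr[poor earnings report | price drop] ≈ 0.835; Pr[poor earnings report | price drop, sector-wide selloff] ≈ 0.508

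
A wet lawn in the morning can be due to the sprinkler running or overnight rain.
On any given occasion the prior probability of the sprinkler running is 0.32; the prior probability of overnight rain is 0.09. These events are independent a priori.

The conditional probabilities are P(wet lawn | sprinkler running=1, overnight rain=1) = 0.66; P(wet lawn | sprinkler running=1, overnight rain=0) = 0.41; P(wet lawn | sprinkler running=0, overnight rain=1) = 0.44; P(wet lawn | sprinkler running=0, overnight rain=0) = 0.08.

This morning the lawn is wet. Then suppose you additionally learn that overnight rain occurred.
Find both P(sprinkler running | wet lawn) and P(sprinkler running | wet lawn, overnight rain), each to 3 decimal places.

P(sprinkler running | wet lawn) ≈ 0.644; P(sprinkler running | wet lawn, overnight rain) ≈ 0.414

Enumerate the 4 (sprinkler running, overnight rain) configurations and weight by the priors:
  P(wet lawn) = 0.08×0.68×0.91 + 0.44×0.68×0.09 + 0.41×0.32×0.91 + 0.66×0.32×0.09
        = 0.049504 + 0.026928 + 0.119392 + 0.019008 = 0.214832
The terms with sprinkler running present sum to 0.138400, so
  P(sprinkler running | wet lawn) = 0.138400 / 0.214832 ≈ 0.644

With the extra evidence:
P(wet lawn | overnight rain) = 0.44·0.68 + 0.66·0.32 = 0.299200 + 0.211200 = 0.510400
The sprinkler running-present share is 0.66·0.32 = 0.211200.
Hence the posterior is 0.211200/0.510400 ≈ 0.414.
This is intercausal reasoning (explaining away): once overnight rain accounts for the wet lawn, sprinkler running becomes less likely.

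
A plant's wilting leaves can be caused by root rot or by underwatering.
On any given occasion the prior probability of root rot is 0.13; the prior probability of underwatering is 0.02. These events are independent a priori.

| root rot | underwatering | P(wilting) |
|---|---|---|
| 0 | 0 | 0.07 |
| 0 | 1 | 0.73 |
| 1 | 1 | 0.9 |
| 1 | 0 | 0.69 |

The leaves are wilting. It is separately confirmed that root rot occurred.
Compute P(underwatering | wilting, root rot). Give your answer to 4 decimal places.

P(underwatering | wilting, root rot) ≈ 0.0259

P(wilting | root rot) = 0.69·0.98 + 0.9·0.02 = 0.676200 + 0.018000 = 0.694200
The underwatering-present share is 0.9·0.02 = 0.018000.
So P(underwatering | wilting, root rot) = 0.018000/0.694200 ≈ 0.0259.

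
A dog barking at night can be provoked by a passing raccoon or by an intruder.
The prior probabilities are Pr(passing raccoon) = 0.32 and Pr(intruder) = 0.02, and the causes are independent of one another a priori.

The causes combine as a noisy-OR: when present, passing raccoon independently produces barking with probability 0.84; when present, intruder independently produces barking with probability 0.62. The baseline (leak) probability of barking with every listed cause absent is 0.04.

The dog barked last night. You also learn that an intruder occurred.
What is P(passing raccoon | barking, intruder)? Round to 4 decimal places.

Under noisy-OR, P(barking | causes) = 1 − (1−0.04)·∏(1−qᵢ) over the active causes.
P(barking | intruder) = 0.6352·0.68 + 0.941632·0.32 = 0.431936 + 0.301322 = 0.733258
Restricting to configurations with passing raccoon present: 0.941632·0.32 = 0.301322.
Hence the posterior is 0.301322/0.733258 ≈ 0.4109.

P(passing raccoon | barking, intruder) ≈ 0.4109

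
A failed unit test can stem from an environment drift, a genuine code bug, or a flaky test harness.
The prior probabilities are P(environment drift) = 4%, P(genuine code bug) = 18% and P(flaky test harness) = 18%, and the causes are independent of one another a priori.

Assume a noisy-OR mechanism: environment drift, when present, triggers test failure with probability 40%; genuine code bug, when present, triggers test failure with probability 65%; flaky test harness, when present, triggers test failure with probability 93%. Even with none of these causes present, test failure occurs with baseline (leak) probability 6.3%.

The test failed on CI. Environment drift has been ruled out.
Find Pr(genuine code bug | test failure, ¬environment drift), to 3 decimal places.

Under noisy-OR, P(test failure | causes) = 1 − (1−0.063)·∏(1−qᵢ) over the active causes.
Sum P(test failure|·) weighted by the priors over the 4 (genuine code bug, flaky test harness) configurations:
  P(test failure | ¬environment drift) = 0.063·0.82·0.82 + 0.93441·0.82·0.18 + 0.67205·0.18·0.82 + 0.977044·0.18·0.18
        = 0.042361 + 0.137919 + 0.099195 + 0.031656 = 0.311131
The terms with genuine code bug present sum to 0.130851, so
  P(genuine code bug | test failure, ¬environment drift) = 0.130851 / 0.311131 ≈ 0.421

Pr(genuine code bug | test failure, ¬environment drift) ≈ 0.421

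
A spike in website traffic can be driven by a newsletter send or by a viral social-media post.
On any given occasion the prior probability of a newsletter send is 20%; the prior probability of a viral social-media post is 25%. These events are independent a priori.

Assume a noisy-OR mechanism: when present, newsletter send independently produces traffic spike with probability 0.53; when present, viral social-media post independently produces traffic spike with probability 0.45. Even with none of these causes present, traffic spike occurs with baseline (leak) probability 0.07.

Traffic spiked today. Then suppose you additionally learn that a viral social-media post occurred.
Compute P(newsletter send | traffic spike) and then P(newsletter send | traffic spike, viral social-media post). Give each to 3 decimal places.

Under noisy-OR, P(traffic spike | causes) = 1 − (1−0.07)·∏(1−qᵢ) over the active causes.
P(traffic spike) = 0.07*0.8*0.75 + 0.4885*0.8*0.25 + 0.5629*0.2*0.75 + 0.759595*0.2*0.25 = 0.042000 + 0.097700 + 0.084435 + 0.037980 = 0.262115
Restricting to configurations with newsletter send present: 0.084435 + 0.037980 = 0.122415.
So P(newsletter send | traffic spike) = 0.122415/0.262115 ≈ 0.467.

Now condition on the additional information:
Weight on newsletter send=true, given the evidence: 0.759595·0.2 = 0.151919
The normalizing constant is 0.4885·0.8 + 0.759595·0.2 = 0.542719
Posterior = 0.151919 / 0.542719 ≈ 0.280

P(newsletter send | traffic spike) ≈ 0.467; P(newsletter send | traffic spike, viral social-media post) ≈ 0.280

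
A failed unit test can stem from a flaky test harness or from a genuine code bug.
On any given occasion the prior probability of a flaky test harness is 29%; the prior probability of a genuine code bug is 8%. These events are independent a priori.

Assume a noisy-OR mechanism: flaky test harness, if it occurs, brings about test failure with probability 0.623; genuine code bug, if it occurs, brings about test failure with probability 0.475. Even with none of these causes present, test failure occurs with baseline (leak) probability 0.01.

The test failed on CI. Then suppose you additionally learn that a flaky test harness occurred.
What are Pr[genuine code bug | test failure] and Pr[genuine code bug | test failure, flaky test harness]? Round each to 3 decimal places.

Under noisy-OR, P(test failure | causes) = 1 − (1−0.01)·∏(1−qᵢ) over the active causes.
P(test failure) = 0.01*0.71*0.92 + 0.48025*0.71*0.08 + 0.62677*0.29*0.92 + 0.804054*0.29*0.08 = 0.006532 + 0.027278 + 0.167222 + 0.018654 = 0.219686
The genuine code bug-present share is 0.027278 + 0.018654 = 0.045932.
Hence the posterior is 0.045932/0.219686 ≈ 0.209.

Now also conditioning on flaky test harness=true:
Enumerate both values of genuine code bug and weight by the priors:
  P(test failure | flaky test harness) = 0.62677*0.92 + 0.804054*0.08
        = 0.576628 + 0.064324 = 0.640952
The terms with genuine code bug present sum to 0.064324, so
  P(genuine code bug | test failure, flaky test harness) = 0.064324 / 0.640952 ≈ 0.100

Pr[genuine code bug | test failure] ≈ 0.209; Pr[genuine code bug | test failure, flaky test harness] ≈ 0.100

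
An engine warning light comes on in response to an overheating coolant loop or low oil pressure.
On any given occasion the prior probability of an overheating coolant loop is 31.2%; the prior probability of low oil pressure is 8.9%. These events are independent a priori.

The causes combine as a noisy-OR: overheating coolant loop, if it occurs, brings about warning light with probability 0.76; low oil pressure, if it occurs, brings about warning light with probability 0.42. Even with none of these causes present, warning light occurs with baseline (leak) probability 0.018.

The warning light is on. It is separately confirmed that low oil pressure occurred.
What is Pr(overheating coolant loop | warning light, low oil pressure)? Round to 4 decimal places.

Under noisy-OR, P(warning light | causes) = 1 − (1−0.018)·∏(1−qᵢ) over the active causes.
Enumerate both values of overheating coolant loop and weight by the priors:
  P(warning light | low oil pressure) = 0.43044·0.688 + 0.863306·0.312
        = 0.296143 + 0.269351 = 0.565494
Keeping only the overheating coolant loop-present terms gives 0.269351, so
  P(overheating coolant loop | warning light, low oil pressure) = 0.269351 / 0.565494 ≈ 0.4763

Pr(overheating coolant loop | warning light, low oil pressure) ≈ 0.4763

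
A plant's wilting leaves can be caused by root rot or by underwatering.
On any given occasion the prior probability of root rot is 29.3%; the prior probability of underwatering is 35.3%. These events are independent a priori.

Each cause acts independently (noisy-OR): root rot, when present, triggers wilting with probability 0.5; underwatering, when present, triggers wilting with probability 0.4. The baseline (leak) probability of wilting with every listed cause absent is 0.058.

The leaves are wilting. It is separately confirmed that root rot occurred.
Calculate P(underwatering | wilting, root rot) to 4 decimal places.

Under noisy-OR, P(wilting | causes) = 1 − (1−0.058)·∏(1−qᵢ) over the active causes.
By total probability over both values of underwatering:
  P(wilting | root rot) = 0.529·0.647 + 0.7174·0.353
        = 0.342263 + 0.253242 = 0.595505
Configurations with underwatering contribute 0.253242, so
  P(underwatering | wilting, root rot) = 0.253242 / 0.595505 ≈ 0.4253

P(underwatering | wilting, root rot) ≈ 0.4253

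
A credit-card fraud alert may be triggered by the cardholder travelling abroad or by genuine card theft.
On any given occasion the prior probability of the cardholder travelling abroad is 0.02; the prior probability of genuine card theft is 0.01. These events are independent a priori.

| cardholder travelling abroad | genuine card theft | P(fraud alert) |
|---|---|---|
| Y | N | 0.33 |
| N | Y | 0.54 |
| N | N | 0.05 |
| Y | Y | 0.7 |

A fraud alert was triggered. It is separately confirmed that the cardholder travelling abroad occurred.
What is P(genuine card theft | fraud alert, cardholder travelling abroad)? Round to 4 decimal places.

Weight on genuine card theft=true, given the evidence: 0.7×0.01 = 0.007000
The normalizing constant is 0.33×0.99 + 0.7×0.01 = 0.333700
P(genuine card theft | fraud alert, cardholder travelling abroad) = 0.007000/0.333700 ≈ 0.0210

P(genuine card theft | fraud alert, cardholder travelling abroad) ≈ 0.0210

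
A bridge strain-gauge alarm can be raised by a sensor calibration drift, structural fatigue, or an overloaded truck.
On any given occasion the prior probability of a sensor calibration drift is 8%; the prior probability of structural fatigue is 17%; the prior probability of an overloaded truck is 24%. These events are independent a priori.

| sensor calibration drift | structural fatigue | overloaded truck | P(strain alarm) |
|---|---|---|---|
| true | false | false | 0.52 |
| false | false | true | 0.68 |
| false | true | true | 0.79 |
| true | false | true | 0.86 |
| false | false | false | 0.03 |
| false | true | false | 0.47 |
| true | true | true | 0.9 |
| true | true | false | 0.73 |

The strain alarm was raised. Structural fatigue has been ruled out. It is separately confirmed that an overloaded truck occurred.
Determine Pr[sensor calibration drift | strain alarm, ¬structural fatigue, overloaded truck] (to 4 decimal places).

By total probability over both values of sensor calibration drift:
  P(strain alarm | ¬structural fatigue, overloaded truck) = 0.68×0.92 + 0.86×0.08
        = 0.625600 + 0.068800 = 0.694400
Keeping only the sensor calibration drift-present terms gives 0.068800, so
  P(sensor calibration drift | strain alarm, ¬structural fatigue, overloaded truck) = 0.068800 / 0.694400 ≈ 0.0991

Pr[sensor calibration drift | strain alarm, ¬structural fatigue, overloaded truck] ≈ 0.0991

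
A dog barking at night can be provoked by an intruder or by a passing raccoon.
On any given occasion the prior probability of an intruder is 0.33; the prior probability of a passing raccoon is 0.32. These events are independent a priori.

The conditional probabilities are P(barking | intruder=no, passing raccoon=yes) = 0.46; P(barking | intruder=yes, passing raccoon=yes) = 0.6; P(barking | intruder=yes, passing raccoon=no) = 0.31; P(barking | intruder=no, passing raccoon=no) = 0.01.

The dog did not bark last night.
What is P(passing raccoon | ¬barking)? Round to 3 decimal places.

For the numerator, keep only passing raccoon=true terms: 0.115776 + 0.042240 = 0.158016
Denominator P(¬barking): 0.99·0.67·0.68 + 0.54·0.67·0.32 + 0.69·0.33·0.68 + 0.4·0.33·0.32 = 0.763896
P(passing raccoon | ¬barking) = 0.158016/0.763896 ≈ 0.207

P(passing raccoon | ¬barking) ≈ 0.207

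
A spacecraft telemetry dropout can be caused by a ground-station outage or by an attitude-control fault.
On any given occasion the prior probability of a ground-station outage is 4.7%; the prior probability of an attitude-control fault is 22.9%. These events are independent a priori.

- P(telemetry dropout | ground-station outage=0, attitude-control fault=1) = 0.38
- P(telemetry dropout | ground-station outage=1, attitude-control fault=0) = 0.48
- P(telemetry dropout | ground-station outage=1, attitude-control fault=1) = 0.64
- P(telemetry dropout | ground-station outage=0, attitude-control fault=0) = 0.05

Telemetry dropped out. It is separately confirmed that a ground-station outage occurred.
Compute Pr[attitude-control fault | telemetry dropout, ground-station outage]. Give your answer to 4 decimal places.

Pr[attitude-control fault | telemetry dropout, ground-station outage] ≈ 0.2837

For the numerator, keep only attitude-control fault=true terms: 0.64·0.229 = 0.146560
The normalizing constant is 0.48·0.771 + 0.64·0.229 = 0.516640
Posterior = 0.146560 / 0.516640 ≈ 0.2837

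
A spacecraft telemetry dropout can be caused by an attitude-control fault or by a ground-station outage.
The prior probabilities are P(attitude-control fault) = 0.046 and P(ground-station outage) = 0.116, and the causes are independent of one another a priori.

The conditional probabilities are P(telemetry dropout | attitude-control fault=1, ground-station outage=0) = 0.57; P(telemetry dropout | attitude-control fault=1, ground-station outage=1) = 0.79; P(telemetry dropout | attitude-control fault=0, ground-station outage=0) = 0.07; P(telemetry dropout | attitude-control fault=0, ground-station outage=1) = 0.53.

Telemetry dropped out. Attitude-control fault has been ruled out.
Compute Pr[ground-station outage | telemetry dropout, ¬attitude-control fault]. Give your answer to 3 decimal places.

Pr[ground-station outage | telemetry dropout, ¬attitude-control fault] ≈ 0.498

P(telemetry dropout | ¬attitude-control fault) = 0.07·0.884 + 0.53·0.116 = 0.061880 + 0.061480 = 0.123360
Of this, 0.061480 comes from 0.53·0.116 (the ground-station outage=true cases).
So P(ground-station outage | telemetry dropout, ¬attitude-control fault) = 0.061480/0.123360 ≈ 0.498.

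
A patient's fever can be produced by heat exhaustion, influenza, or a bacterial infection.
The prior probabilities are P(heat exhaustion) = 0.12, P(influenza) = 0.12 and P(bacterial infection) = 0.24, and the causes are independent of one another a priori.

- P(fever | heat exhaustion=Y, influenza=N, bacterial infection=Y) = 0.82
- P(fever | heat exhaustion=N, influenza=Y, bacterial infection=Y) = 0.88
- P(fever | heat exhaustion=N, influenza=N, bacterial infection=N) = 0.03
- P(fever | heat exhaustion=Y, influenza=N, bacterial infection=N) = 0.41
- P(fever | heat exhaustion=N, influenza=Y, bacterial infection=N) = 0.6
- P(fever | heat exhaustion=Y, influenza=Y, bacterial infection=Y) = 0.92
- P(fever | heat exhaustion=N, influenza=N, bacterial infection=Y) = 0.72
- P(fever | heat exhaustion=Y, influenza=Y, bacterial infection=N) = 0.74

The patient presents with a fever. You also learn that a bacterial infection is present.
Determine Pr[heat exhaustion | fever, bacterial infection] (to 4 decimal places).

P(fever | bacterial infection) = 0.72*0.88*0.88 + 0.88*0.88*0.12 + 0.82*0.12*0.88 + 0.92*0.12*0.12 = 0.557568 + 0.092928 + 0.086592 + 0.013248 = 0.750336
Restricting to configurations with heat exhaustion present: 0.086592 + 0.013248 = 0.099840.
P(heat exhaustion | fever, bacterial infection) = 0.099840 / 0.750336 ≈ 0.1331

Pr[heat exhaustion | fever, bacterial infection] ≈ 0.1331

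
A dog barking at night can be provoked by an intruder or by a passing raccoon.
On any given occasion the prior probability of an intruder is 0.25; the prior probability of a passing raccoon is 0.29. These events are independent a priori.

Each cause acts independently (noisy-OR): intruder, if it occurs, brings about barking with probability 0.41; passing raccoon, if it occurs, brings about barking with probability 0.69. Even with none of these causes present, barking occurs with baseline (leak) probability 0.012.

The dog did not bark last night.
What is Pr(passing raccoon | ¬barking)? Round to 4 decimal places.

Under noisy-OR, P(barking | causes) = 1 − (1−0.012)·∏(1−qᵢ) over the active causes.
Numerator (weight on configurations with passing raccoon): 0.066616 + 0.013101 = 0.079717
Denominator P(¬barking): 0.988*0.75*0.71 + 0.30628*0.75*0.29 + 0.58292*0.25*0.71 + 0.180705*0.25*0.29 = 0.709295
Posterior = 0.079717 / 0.709295 ≈ 0.1124

Pr(passing raccoon | ¬barking) ≈ 0.1124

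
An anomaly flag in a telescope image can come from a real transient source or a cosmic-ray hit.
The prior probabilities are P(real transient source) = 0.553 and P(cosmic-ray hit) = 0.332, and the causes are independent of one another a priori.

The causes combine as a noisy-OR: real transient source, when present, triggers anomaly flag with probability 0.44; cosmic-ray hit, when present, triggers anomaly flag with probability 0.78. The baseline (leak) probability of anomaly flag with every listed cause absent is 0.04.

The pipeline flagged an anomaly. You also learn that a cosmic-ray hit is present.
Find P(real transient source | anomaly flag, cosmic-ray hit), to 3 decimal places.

Under noisy-OR, P(anomaly flag | causes) = 1 − (1−0.04)·∏(1−qᵢ) over the active causes.
P(anomaly flag | cosmic-ray hit) = 0.7888*0.447 + 0.881728*0.553 = 0.352594 + 0.487596 = 0.840190
The real transient source-present share is 0.881728*0.553 = 0.487596.
Hence the posterior is 0.487596/0.840190 ≈ 0.580.

P(real transient source | anomaly flag, cosmic-ray hit) ≈ 0.580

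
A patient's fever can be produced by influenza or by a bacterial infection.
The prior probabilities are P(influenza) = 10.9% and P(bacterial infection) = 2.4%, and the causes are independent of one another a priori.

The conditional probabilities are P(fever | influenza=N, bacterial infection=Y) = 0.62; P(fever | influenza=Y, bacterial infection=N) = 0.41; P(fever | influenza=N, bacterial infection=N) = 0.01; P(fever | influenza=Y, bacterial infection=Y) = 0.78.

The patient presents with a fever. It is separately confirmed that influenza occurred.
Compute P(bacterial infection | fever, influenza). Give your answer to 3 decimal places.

P(bacterial infection | fever, influenza) ≈ 0.045

P(fever | influenza) = 0.41×0.976 + 0.78×0.024 = 0.400160 + 0.018720 = 0.418880
The bacterial infection-present share is 0.78×0.024 = 0.018720.
So P(bacterial infection | fever, influenza) = 0.018720/0.418880 ≈ 0.045.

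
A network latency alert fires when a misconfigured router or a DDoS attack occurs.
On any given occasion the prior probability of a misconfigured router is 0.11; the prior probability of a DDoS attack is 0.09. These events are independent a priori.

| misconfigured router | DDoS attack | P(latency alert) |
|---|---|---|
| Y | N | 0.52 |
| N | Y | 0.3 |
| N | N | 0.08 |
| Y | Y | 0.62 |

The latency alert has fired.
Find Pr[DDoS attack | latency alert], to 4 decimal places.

Pr[DDoS attack | latency alert] ≈ 0.2052

For the numerator, keep only DDoS attack=true terms: 0.024030 + 0.006138 = 0.030168
Denominator P(latency alert): 0.08·0.89·0.91 + 0.3·0.89·0.09 + 0.52·0.11·0.91 + 0.62·0.11·0.09 = 0.147012
P(DDoS attack | latency alert) = 0.030168/0.147012 ≈ 0.2052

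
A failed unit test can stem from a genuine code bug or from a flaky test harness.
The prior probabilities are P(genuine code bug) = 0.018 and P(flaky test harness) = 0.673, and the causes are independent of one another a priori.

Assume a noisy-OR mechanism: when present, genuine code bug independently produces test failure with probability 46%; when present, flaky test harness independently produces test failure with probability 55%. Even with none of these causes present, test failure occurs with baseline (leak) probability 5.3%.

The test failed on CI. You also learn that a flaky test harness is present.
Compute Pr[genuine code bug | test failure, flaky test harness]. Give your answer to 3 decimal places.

Under noisy-OR, P(test failure | causes) = 1 − (1−0.053)·∏(1−qᵢ) over the active causes.
P(test failure | flaky test harness) = 0.57385×0.982 + 0.769879×0.018 = 0.563521 + 0.013858 = 0.577379
Restricting to configurations with genuine code bug present: 0.769879×0.018 = 0.013858.
So P(genuine code bug | test failure, flaky test harness) = 0.013858/0.577379 ≈ 0.024.

Pr[genuine code bug | test failure, flaky test harness] ≈ 0.024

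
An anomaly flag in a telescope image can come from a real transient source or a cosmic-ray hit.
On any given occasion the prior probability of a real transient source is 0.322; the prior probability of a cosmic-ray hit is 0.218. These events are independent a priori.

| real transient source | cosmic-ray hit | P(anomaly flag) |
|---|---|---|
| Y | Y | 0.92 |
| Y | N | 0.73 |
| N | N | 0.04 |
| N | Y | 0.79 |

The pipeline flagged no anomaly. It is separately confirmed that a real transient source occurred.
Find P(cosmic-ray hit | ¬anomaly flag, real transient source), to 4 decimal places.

P(cosmic-ray hit | ¬anomaly flag, real transient source) ≈ 0.0763

Weight on cosmic-ray hit=true, given the evidence: 0.08·0.218 = 0.017440
The normalizing constant is 0.27·0.782 + 0.08·0.218 = 0.228580
Posterior = 0.017440 / 0.228580 ≈ 0.0763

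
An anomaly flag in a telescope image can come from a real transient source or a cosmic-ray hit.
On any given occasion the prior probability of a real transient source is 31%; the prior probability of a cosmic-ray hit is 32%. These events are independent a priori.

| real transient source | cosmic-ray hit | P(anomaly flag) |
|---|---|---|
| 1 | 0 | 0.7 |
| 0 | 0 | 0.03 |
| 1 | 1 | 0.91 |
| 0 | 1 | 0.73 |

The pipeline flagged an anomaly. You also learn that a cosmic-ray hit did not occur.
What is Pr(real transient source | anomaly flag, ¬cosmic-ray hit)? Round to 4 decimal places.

By total probability over both values of real transient source:
  P(anomaly flag | ¬cosmic-ray hit) = 0.03·0.69 + 0.7·0.31
        = 0.020700 + 0.217000 = 0.237700
Keeping only the real transient source-present terms gives 0.217000, so
  P(real transient source | anomaly flag, ¬cosmic-ray hit) = 0.217000 / 0.237700 ≈ 0.9129

Pr(real transient source | anomaly flag, ¬cosmic-ray hit) ≈ 0.9129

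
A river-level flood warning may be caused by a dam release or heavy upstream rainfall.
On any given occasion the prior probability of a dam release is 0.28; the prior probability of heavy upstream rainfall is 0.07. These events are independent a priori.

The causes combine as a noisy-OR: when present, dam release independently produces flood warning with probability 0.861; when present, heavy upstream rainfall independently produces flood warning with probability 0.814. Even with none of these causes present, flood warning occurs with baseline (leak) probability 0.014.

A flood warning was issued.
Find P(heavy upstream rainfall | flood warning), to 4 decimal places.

Under noisy-OR, P(flood warning | causes) = 1 − (1−0.014)·∏(1−qᵢ) over the active causes.
Sum P(flood warning|·) weighted by the priors over the 4 (dam release, heavy upstream rainfall) configurations:
  P(flood warning) = 0.014*0.72*0.93 + 0.816604*0.72*0.07 + 0.862946*0.28*0.93 + 0.974508*0.28*0.07
        = 0.009374 + 0.041157 + 0.224711 + 0.019100 = 0.294342
Keeping only the heavy upstream rainfall-present terms gives 0.060257, so
  P(heavy upstream rainfall | flood warning) = 0.060257 / 0.294342 ≈ 0.2047

P(heavy upstream rainfall | flood warning) ≈ 0.2047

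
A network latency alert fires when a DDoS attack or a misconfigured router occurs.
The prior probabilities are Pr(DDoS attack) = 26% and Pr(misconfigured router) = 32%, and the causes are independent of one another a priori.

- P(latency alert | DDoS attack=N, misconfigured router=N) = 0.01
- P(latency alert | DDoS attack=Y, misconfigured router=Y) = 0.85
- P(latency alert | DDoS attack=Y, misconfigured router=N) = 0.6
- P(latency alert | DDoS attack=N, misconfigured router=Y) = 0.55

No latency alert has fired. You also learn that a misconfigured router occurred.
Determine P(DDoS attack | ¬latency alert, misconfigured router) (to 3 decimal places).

Sum P(¬latency alert|·) weighted by the priors over both values of DDoS attack:
  P(¬latency alert | misconfigured router) = 0.45·0.74 + 0.15·0.26
        = 0.333000 + 0.039000 = 0.372000
Keeping only the DDoS attack-present terms gives 0.039000, so
  P(DDoS attack | ¬latency alert, misconfigured router) = 0.039000 / 0.372000 ≈ 0.105

P(DDoS attack | ¬latency alert, misconfigured router) ≈ 0.105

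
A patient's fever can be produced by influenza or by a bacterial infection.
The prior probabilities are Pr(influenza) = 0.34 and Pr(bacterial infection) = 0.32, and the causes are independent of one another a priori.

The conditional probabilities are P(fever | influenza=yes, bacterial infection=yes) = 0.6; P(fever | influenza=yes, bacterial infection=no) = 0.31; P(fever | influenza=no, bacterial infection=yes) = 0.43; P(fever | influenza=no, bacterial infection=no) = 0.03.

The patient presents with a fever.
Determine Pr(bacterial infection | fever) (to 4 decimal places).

Numerator (weight on configurations with bacterial infection): 0.090816 + 0.065280 = 0.156096
Denominator P(fever): 0.03·0.66·0.68 + 0.43·0.66·0.32 + 0.31·0.34·0.68 + 0.6·0.34·0.32 = 0.241232
Posterior = 0.156096 / 0.241232 ≈ 0.6471

Pr(bacterial infection | fever) ≈ 0.6471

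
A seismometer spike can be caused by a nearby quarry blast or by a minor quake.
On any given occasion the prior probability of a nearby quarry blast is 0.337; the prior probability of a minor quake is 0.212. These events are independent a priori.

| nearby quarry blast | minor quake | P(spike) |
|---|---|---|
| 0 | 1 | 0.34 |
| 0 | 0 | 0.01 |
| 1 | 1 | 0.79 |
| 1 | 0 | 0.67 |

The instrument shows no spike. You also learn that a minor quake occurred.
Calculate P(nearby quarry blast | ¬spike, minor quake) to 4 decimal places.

Numerator (weight on configurations with nearby quarry blast): 0.21×0.337 = 0.070770
Normalizer over all consistent configurations: 0.66×0.663 + 0.21×0.337 = 0.508350
P(nearby quarry blast | ¬spike, minor quake) = 0.070770/0.508350 ≈ 0.1392

P(nearby quarry blast | ¬spike, minor quake) ≈ 0.1392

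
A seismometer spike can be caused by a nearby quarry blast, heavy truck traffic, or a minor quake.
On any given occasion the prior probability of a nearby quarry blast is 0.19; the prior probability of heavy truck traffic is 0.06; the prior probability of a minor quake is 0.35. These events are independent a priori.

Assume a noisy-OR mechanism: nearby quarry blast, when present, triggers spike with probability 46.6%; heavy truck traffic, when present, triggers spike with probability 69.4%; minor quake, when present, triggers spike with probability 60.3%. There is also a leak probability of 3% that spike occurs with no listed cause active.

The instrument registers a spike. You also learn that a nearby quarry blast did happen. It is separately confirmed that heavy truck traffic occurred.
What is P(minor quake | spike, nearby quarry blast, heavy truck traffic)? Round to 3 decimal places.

Under noisy-OR, P(spike | causes) = 1 − (1−0.03)·∏(1−qᵢ) over the active causes.
For the numerator, keep only minor quake=true terms: 0.937075*0.35 = 0.327976
Denominator P(spike | nearby quarry blast, heavy truck traffic): 0.841498*0.65 + 0.937075*0.35 = 0.874950
Posterior = 0.327976 / 0.874950 ≈ 0.375

P(minor quake | spike, nearby quarry blast, heavy truck traffic) ≈ 0.375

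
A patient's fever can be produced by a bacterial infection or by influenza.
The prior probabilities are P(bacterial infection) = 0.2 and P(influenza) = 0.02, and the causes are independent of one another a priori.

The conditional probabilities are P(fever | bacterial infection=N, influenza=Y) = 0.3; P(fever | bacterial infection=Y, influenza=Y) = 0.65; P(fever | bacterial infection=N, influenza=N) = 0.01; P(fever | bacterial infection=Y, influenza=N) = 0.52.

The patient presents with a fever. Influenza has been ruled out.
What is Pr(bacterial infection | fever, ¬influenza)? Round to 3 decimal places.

Pr(bacterial infection | fever, ¬influenza) ≈ 0.929

Enumerate both values of bacterial infection and weight by the priors:
  P(fever | ¬influenza) = 0.01*0.8 + 0.52*0.2
        = 0.008000 + 0.104000 = 0.112000
Configurations with bacterial infection contribute 0.104000, so
  P(bacterial infection | fever, ¬influenza) = 0.104000 / 0.112000 ≈ 0.929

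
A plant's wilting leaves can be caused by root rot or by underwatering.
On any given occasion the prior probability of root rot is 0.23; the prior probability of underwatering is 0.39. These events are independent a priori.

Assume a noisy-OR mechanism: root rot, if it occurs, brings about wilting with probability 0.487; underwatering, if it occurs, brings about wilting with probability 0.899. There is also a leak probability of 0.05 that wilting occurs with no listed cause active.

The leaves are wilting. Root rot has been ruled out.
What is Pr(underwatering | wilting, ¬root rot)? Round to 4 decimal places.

Under noisy-OR, P(wilting | causes) = 1 − (1−0.05)·∏(1−qᵢ) over the active causes.
Enumerate both values of underwatering and weight by the priors:
  P(wilting | ¬root rot) = 0.05·0.61 + 0.90405·0.39
        = 0.030500 + 0.352580 = 0.383080
Configurations with underwatering contribute 0.352580, so
  P(underwatering | wilting, ¬root rot) = 0.352580 / 0.383080 ≈ 0.9204

Pr(underwatering | wilting, ¬root rot) ≈ 0.9204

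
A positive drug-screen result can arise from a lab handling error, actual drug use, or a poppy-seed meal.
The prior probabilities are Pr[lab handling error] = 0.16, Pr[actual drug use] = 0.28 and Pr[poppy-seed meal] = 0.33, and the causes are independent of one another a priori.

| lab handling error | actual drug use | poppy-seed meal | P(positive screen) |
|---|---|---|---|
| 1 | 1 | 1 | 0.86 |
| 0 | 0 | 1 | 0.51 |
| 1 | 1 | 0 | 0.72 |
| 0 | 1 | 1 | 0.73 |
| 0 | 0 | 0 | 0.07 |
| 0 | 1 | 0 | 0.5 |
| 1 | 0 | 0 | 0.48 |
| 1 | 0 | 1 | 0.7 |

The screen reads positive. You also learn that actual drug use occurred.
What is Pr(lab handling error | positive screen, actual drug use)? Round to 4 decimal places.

Pr(lab handling error | positive screen, actual drug use) ≈ 0.2022

P(positive screen | actual drug use) = 0.5·0.84·0.67 + 0.73·0.84·0.33 + 0.72·0.16·0.67 + 0.86·0.16·0.33 = 0.281400 + 0.202356 + 0.077184 + 0.045408 = 0.606348
The lab handling error-present share is 0.077184 + 0.045408 = 0.122592.
Hence the posterior is 0.122592/0.606348 ≈ 0.2022.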